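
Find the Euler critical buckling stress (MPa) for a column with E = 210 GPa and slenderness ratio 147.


sigma_cr = pi^2 * E / lambda^2
= 9.8696 * 210000.0 / 147^2
= 9.8696 * 210000.0 / 21609
= 95.9145 MPa

95.9145 MPa


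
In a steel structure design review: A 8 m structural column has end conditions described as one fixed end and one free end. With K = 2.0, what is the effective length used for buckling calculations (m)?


L_eff = K * L
= 2.0 * 8
= 16.0 m

16.0 m


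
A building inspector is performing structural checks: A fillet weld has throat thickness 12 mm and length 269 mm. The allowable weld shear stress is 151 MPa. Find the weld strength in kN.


Strength = throat * length * allowable stress
= 12 * 269 * 151 N
= 487428 N
= 487.43 kN

487.43 kN


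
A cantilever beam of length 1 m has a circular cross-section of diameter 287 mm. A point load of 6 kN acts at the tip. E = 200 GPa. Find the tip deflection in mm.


I = pi * d^4 / 64 = pi * 287^4 / 64 = 333040834.16 mm^4
L = 1000.0 mm, P = 6000.0 N, E = 200000.0 MPa
delta = P * L^3 / (3 * E * I)
= 6000.0 * 1000.0^3 / (3 * 200000.0 * 333040834.16)
= 0.03 mm

0.03 mm


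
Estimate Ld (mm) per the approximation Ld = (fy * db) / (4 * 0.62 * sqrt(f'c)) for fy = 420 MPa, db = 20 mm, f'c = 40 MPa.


Ld = (fy * db) / (4 * 0.62 * sqrt(f'c))
= (420 * 20) / (4 * 0.62 * sqrt(40))
= 8400 / 15.6849
= 535.55 mm

535.55 mm


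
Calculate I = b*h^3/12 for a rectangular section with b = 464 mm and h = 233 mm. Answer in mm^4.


I = b * h^3 / 12
= 464 * 233^3 / 12
= 464 * 12649337 / 12
= 489107697.33 mm^4

489107697.33 mm^4


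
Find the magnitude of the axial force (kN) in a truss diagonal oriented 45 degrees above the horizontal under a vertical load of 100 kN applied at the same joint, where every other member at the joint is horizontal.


At the joint, only the diagonal has a vertical component, so vertical equilibrium gives:
F * sin(45) = 100
F = 100 / sin(45)
= 100 / 0.707107
= 141.42 kN

141.42 kN


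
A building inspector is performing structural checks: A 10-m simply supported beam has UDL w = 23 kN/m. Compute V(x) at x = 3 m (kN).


R_A = w * L / 2 = 23 * 10 / 2 = 115.0 kN
V(x) = R_A - w * x = 115.0 - 23 * 3
= 46.0 kN

46.0 kN


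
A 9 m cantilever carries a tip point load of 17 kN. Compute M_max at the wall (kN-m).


For a cantilever with a point load at the free end:
M_max = P * L = 17 * 9 = 153 kN-m

153 kN-m


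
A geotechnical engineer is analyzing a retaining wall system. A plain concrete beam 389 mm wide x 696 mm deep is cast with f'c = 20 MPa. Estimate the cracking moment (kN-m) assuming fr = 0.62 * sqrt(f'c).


fr = 0.62 * sqrt(20) = 0.62 * 4.4721 = 2.7727 MPa
I = 389 * 696^3 / 12 = 10929393792.0 mm^4
y_t = 348.0 mm
M_cr = fr * I / y_t = 2.7727 * 10929393792.0 / 348.0 N-mm
= 87.081 kN-m

87.081 kN-m


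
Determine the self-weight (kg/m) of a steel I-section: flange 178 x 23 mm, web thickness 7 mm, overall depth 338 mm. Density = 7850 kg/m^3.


A_flanges = 2 * 178 * 23 = 8188 mm^2
A_web = (338 - 2 * 23) * 7 = 2044 mm^2
A_total = 8188 + 2044 = 10232 mm^2 = 0.010232 m^2
Weight = rho * A = 7850 * 0.010232 = 80.3212 kg/m

80.3212 kg/m


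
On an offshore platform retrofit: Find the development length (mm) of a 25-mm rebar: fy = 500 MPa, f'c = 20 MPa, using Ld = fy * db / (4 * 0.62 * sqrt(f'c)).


Ld = (fy * db) / (4 * 0.62 * sqrt(f'c))
= (500 * 25) / (4 * 0.62 * sqrt(20))
= 12500 / 11.0909
= 1127.05 mm

1127.05 mm


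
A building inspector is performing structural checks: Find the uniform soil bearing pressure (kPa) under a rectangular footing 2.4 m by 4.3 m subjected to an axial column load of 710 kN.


A = 2.4 * 4.3 = 10.32 m^2
q = P / A = 710 / 10.32
= 68.7984 kPa

68.7984 kPa


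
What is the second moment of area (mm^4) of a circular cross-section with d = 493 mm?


r = d / 2 = 493 / 2 = 246.5 mm
I = pi * r^4 / 4 = pi * 246.5^4 / 4
= 2899730094.25 mm^4

2899730094.25 mm^4


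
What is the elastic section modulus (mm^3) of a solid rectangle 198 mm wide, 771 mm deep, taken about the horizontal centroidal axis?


S = b * h^2 / 6
= 198 * 771^2 / 6
= 198 * 594441 / 6
= 19616553.0 mm^3

19616553.0 mm^3


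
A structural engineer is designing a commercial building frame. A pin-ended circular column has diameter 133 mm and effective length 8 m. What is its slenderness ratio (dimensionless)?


Radius of gyration r = d / 4 = 133 / 4 = 33.25 mm
L_eff = 8000.0 mm
Slenderness ratio = L / r = 8000.0 / 33.25 = 240.6 (dimensionless)

240.6 (dimensionless)


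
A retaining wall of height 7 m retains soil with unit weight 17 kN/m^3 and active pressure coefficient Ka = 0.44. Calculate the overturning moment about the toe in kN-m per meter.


Pa = 0.5 * Ka * gamma * H^2
= 0.5 * 0.44 * 17 * 7^2
= 183.26 kN/m
Arm = H / 3 = 7 / 3 = 2.3333 m
Mo = Pa * arm = Pa * H / 3 = 183.26 * 7 / 3 = 427.6067 kN-m/m

427.6067 kN-m/m


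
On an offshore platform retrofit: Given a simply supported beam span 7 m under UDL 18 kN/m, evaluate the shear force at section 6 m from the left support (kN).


R_A = w * L / 2 = 18 * 7 / 2 = 63.0 kN
V(x) = R_A - w * x = 63.0 - 18 * 6
= -45.0 kN

-45.0 kN


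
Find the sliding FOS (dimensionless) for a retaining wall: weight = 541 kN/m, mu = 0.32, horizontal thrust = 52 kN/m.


Resisting force = mu * W = 0.32 * 541 = 173.12 kN/m
FOS = Resisting / Driving = 173.12 / 52
= 3.3292 (dimensionless)

3.3292 (dimensionless)


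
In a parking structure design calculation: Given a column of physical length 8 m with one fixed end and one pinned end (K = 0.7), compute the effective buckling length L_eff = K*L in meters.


L_eff = K * L
= 0.7 * 8
= 5.6 m

5.6 m


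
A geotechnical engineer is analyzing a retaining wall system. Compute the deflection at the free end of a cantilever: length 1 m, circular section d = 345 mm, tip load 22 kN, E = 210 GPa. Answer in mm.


I = pi * d^4 / 64 = pi * 345^4 / 64 = 695418562.61 mm^4
L = 1000.0 mm, P = 22000.0 N, E = 210000.0 MPa
delta = P * L^3 / (3 * E * I)
= 22000.0 * 1000.0^3 / (3 * 210000.0 * 695418562.61)
= 0.0502 mm

0.0502 mm


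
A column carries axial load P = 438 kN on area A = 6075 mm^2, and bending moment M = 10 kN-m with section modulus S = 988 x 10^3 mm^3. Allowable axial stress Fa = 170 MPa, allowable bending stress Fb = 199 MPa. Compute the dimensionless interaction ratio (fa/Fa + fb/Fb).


f_a = P / A = 438000.0 / 6075 = 72.0988 MPa
f_b = M / S = 10000000.0 / 988000.0 = 10.1215 MPa
Ratio = f_a / Fa + f_b / Fb
= 72.0988 / 170 + 10.1215 / 199
= 0.475 (dimensionless)

0.475 (dimensionless)


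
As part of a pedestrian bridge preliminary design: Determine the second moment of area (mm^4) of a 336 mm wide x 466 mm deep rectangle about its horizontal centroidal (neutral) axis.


I = b * h^3 / 12
= 336 * 466^3 / 12
= 336 * 101194696 / 12
= 2833451488.0 mm^4

2833451488.0 mm^4


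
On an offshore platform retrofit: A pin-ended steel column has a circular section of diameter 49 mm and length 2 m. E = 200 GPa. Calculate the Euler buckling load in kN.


I = pi * d^4 / 64 = 282979.01 mm^4
L = 2000.0 mm
P_cr = pi^2 * E * I / L^2
= 9.8696 * 200000.0 * 282979.01 / 2000.0^2
= 139644.54 N = 139.6445 kN

139.6445 kN


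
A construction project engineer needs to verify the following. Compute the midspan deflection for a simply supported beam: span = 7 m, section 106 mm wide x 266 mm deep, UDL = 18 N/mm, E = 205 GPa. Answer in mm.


I = 106 * 266^3 / 12 = 166253014.67 mm^4
L = 7000.0 mm, w = 18 N/mm, E = 205000.0 MPa
delta = 5 * w * L^4 / (384 * E * I)
= 5 * 18 * 7000.0^4 / (384 * 205000.0 * 166253014.67)
= 16.5113 mm

16.5113 mm


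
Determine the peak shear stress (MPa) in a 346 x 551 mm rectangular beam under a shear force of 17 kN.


A = b * h = 346 * 551 = 190646 mm^2
V = 17 kN = 17000.0 N
tau_max = 1.5 * V / A = 1.5 * 17000.0 / 190646
= 0.1338 MPa

0.1338 MPa


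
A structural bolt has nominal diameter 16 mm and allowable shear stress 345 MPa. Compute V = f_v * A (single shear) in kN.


A = pi * d^2 / 4 = pi * 16^2 / 4 = 201.0619 mm^2
V = f_v * A / 1000 = 345 * 201.0619 / 1000
= 69.3664 kN

69.3664 kN


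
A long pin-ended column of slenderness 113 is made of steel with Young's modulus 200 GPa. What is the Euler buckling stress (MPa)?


sigma_cr = pi^2 * E / lambda^2
= 9.8696 * 200000.0 / 113^2
= 9.8696 * 200000.0 / 12769
= 154.587 MPa

154.587 MPa


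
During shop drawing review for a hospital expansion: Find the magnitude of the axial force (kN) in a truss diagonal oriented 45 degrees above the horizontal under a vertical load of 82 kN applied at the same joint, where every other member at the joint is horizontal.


At the joint, only the diagonal has a vertical component, so vertical equilibrium gives:
F * sin(45) = 82
F = 82 / sin(45)
= 82 / 0.707107
= 115.97 kN

115.97 kN


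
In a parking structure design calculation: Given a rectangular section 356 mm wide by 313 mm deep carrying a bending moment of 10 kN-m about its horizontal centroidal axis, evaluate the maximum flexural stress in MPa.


I = b * h^3 / 12 = 356 * 313^3 / 12 = 909707477.67 mm^4
y = h / 2 = 313 / 2 = 156.5 mm
M = 10 kN-m = 10000000.0 N-mm
sigma = M * y / I = 10000000.0 * 156.5 / 909707477.67
= 1.72 MPa

1.72 MPa


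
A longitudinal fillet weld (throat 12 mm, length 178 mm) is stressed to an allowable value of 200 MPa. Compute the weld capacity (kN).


Strength = throat * length * allowable stress
= 12 * 178 * 200 N
= 427200 N
= 427.2 kN

427.2 kN


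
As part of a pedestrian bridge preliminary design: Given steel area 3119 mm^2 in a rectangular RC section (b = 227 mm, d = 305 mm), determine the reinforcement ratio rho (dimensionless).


rho = As / (b * d)
= 3119 / (227 * 305)
= 3119 / 69235
= 0.045049 (dimensionless)

0.045049 (dimensionless)


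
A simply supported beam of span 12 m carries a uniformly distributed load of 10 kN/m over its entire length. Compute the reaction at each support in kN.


Total load = w * L = 10 * 12 = 120 kN
By symmetry, each reaction R = total / 2 = 120 / 2 = 60.0 kN

60.0 kN


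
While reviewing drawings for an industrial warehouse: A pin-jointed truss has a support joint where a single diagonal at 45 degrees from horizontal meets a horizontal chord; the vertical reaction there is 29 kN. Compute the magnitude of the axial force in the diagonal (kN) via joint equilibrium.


At the joint, only the diagonal has a vertical component, so vertical equilibrium gives:
F * sin(45) = 29
F = 29 / sin(45)
= 29 / 0.707107
= 41.01 kN

41.01 kN


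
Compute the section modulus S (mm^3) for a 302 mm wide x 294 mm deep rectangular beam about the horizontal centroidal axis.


S = b * h^2 / 6
= 302 * 294^2 / 6
= 302 * 86436 / 6
= 4350612.0 mm^3

4350612.0 mm^3


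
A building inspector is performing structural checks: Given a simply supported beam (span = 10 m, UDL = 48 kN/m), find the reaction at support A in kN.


Total load = w * L = 48 * 10 = 480 kN
By symmetry, each reaction R = total / 2 = 480 / 2 = 240.0 kN

240.0 kN


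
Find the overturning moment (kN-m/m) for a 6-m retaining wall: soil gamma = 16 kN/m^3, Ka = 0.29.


Pa = 0.5 * Ka * gamma * H^2
= 0.5 * 0.29 * 16 * 6^2
= 83.52 kN/m
Arm = H / 3 = 6 / 3 = 2.0 m
Mo = Pa * arm = Pa * H / 3 = 83.52 * 6 / 3 = 167.04 kN-m/m

167.04 kN-m/m


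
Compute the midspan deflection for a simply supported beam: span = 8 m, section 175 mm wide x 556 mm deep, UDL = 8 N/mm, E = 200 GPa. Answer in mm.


I = 175 * 556^3 / 12 = 2506577733.33 mm^4
L = 8000.0 mm, w = 8 N/mm, E = 200000.0 MPa
delta = 5 * w * L^4 / (384 * E * I)
= 5 * 8 * 8000.0^4 / (384 * 200000.0 * 2506577733.33)
= 0.8511 mm

0.8511 mm


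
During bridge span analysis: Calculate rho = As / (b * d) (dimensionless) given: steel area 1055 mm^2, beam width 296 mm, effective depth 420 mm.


rho = As / (b * d)
= 1055 / (296 * 420)
= 1055 / 124320
= 0.008486 (dimensionless)

0.008486 (dimensionless)


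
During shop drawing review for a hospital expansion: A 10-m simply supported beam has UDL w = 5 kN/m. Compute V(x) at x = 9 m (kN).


R_A = w * L / 2 = 5 * 10 / 2 = 25.0 kN
V(x) = R_A - w * x = 25.0 - 5 * 9
= -20.0 kN

-20.0 kN


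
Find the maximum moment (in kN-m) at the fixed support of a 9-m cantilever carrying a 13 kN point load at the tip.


For a cantilever with a point load at the free end:
M_max = P * L = 13 * 9 = 117 kN-m

117 kN-m


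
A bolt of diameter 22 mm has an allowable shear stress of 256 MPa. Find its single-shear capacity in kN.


A = pi * d^2 / 4 = pi * 22^2 / 4 = 380.1327 mm^2
V = f_v * A / 1000 = 256 * 380.1327 / 1000
= 97.314 kN

97.314 kN


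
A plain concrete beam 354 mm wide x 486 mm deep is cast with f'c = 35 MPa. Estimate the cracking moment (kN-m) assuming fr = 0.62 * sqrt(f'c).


fr = 0.62 * sqrt(35) = 0.62 * 5.9161 = 3.668 MPa
I = 354 * 486^3 / 12 = 3386342052.0 mm^4
y_t = 243.0 mm
M_cr = fr * I / y_t = 3.668 * 3386342052.0 / 243.0 N-mm
= 51.1152 kN-m

51.1152 kN-m


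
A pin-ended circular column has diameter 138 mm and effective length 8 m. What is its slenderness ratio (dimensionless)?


Radius of gyration r = d / 4 = 138 / 4 = 34.5 mm
L_eff = 8000.0 mm
Slenderness ratio = L / r = 8000.0 / 34.5 = 231.88 (dimensionless)

231.88 (dimensionless)


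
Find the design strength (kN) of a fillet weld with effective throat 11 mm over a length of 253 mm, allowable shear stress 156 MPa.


Strength = throat * length * allowable stress
= 11 * 253 * 156 N
= 434148 N
= 434.15 kN

434.15 kN


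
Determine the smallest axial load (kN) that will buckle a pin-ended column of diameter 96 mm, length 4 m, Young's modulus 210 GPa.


I = pi * d^4 / 64 = 4169220.18 mm^4
L = 4000.0 mm
P_cr = pi^2 * E * I / L^2
= 9.8696 * 210000.0 * 4169220.18 / 4000.0^2
= 540074.77 N = 540.0748 kN

540.0748 kN


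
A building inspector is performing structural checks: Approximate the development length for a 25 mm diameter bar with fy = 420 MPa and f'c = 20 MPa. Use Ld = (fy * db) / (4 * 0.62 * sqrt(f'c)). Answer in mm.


Ld = (fy * db) / (4 * 0.62 * sqrt(f'c))
= (420 * 25) / (4 * 0.62 * sqrt(20))
= 10500 / 11.0909
= 946.72 mm

946.72 mm


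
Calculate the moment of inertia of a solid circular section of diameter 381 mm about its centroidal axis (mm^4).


r = d / 2 = 381 / 2 = 190.5 mm
I = pi * r^4 / 4 = pi * 190.5^4 / 4
= 1034355436.5 mm^4

1034355436.5 mm^4


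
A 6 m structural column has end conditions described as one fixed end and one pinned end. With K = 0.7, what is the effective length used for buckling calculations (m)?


L_eff = K * L
= 0.7 * 6
= 4.2 m

4.2 m


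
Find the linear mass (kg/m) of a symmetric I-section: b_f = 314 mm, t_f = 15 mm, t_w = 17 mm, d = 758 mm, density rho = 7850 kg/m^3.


A_flanges = 2 * 314 * 15 = 9420 mm^2
A_web = (758 - 2 * 15) * 17 = 12376 mm^2
A_total = 9420 + 12376 = 21796 mm^2 = 0.021796 m^2
Weight = rho * A = 7850 * 0.021796 = 171.0986 kg/m

171.0986 kg/m


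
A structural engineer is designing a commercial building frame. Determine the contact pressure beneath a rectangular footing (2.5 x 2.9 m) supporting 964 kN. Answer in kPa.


A = 2.5 * 2.9 = 7.25 m^2
q = P / A = 964 / 7.25
= 132.9655 kPa

132.9655 kPa


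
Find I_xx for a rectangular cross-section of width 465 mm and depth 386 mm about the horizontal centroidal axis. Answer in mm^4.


I = b * h^3 / 12
= 465 * 386^3 / 12
= 465 * 57512456 / 12
= 2228607670.0 mm^4

2228607670.0 mm^4


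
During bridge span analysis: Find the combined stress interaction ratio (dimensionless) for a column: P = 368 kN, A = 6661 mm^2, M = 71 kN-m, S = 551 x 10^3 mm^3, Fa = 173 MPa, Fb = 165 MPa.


f_a = P / A = 368000.0 / 6661 = 55.247 MPa
f_b = M / S = 71000000.0 / 551000.0 = 128.8566 MPa
Ratio = f_a / Fa + f_b / Fb
= 55.247 / 173 + 128.8566 / 165
= 1.1003 (dimensionless)

1.1003 (dimensionless)


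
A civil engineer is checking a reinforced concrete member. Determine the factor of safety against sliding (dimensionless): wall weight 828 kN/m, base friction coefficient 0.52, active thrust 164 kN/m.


Resisting force = mu * W = 0.52 * 828 = 430.56 kN/m
FOS = Resisting / Driving = 430.56 / 164
= 2.6254 (dimensionless)

2.6254 (dimensionless)


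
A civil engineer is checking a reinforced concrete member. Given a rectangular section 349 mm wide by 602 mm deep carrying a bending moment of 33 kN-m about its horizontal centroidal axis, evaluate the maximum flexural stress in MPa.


I = b * h^3 / 12 = 349 * 602^3 / 12 = 6345029632.67 mm^4
y = h / 2 = 602 / 2 = 301.0 mm
M = 33 kN-m = 33000000.0 N-mm
sigma = M * y / I = 33000000.0 * 301.0 / 6345029632.67
= 1.57 MPa

1.57 MPa


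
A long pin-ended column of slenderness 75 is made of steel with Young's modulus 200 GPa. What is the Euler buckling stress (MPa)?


sigma_cr = pi^2 * E / lambda^2
= 9.8696 * 200000.0 / 75^2
= 9.8696 * 200000.0 / 5625
= 350.9193 MPa

350.9193 MPa


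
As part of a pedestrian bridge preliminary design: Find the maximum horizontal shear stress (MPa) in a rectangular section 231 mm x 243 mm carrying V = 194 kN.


A = b * h = 231 * 243 = 56133 mm^2
V = 194 kN = 194000.0 N
tau_max = 1.5 * V / A = 1.5 * 194000.0 / 56133
= 5.1841 MPa

5.1841 MPa


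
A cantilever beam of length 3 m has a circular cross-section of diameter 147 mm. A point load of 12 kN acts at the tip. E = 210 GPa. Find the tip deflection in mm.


I = pi * d^4 / 64 = pi * 147^4 / 64 = 22921299.6 mm^4
L = 3000.0 mm, P = 12000.0 N, E = 210000.0 MPa
delta = P * L^3 / (3 * E * I)
= 12000.0 * 3000.0^3 / (3 * 210000.0 * 22921299.6)
= 22.437 mm

22.437 mm


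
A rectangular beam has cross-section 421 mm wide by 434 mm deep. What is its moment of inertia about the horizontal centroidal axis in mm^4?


I = b * h^3 / 12
= 421 * 434^3 / 12
= 421 * 81746504 / 12
= 2867939848.67 mm^4

2867939848.67 mm^4


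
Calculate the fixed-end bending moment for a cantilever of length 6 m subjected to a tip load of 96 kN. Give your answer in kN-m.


For a cantilever with a point load at the free end:
M_max = P * L = 96 * 6 = 576 kN-m

576 kN-m


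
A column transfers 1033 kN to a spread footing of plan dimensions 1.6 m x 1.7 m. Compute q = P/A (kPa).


A = 1.6 * 1.7 = 2.72 m^2
q = P / A = 1033 / 2.72
= 379.7794 kPa

379.7794 kPa


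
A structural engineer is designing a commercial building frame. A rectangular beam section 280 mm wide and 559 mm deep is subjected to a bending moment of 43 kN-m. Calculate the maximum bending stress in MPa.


I = b * h^3 / 12 = 280 * 559^3 / 12 = 4075793843.33 mm^4
y = h / 2 = 559 / 2 = 279.5 mm
M = 43 kN-m = 43000000.0 N-mm
sigma = M * y / I = 43000000.0 * 279.5 / 4075793843.33
= 2.95 MPa

2.95 MPa


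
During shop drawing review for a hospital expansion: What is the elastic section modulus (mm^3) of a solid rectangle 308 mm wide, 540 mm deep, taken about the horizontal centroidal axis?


S = b * h^2 / 6
= 308 * 540^2 / 6
= 308 * 291600 / 6
= 14968800.0 mm^3

14968800.0 mm^3


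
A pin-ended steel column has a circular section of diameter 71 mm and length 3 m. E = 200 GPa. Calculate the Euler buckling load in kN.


I = pi * d^4 / 64 = 1247392.97 mm^4
L = 3000.0 mm
P_cr = pi^2 * E * I / L^2
= 9.8696 * 200000.0 * 1247392.97 / 3000.0^2
= 273583.89 N = 273.5839 kN

273.5839 kN


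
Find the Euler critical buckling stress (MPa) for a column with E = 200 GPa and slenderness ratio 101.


sigma_cr = pi^2 * E / lambda^2
= 9.8696 * 200000.0 / 101^2
= 9.8696 * 200000.0 / 10201
= 193.5027 MPa

193.5027 MPa


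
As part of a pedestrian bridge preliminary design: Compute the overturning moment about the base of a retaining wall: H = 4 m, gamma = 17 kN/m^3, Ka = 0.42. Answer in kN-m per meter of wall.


Pa = 0.5 * Ka * gamma * H^2
= 0.5 * 0.42 * 17 * 4^2
= 57.12 kN/m
Arm = H / 3 = 4 / 3 = 1.3333 m
Mo = Pa * arm = Pa * H / 3 = 57.12 * 4 / 3 = 76.16 kN-m/m

76.16 kN-m/m


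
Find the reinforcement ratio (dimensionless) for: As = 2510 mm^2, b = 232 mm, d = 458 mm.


rho = As / (b * d)
= 2510 / (232 * 458)
= 2510 / 106256
= 0.023622 (dimensionless)

0.023622 (dimensionless)


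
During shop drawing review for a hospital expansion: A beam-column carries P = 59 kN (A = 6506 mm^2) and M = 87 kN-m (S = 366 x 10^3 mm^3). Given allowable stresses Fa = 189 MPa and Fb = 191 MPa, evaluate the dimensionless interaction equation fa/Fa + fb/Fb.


f_a = P / A = 59000.0 / 6506 = 9.0686 MPa
f_b = M / S = 87000000.0 / 366000.0 = 237.7049 MPa
Ratio = f_a / Fa + f_b / Fb
= 9.0686 / 189 + 237.7049 / 191
= 1.2925 (dimensionless)

1.2925 (dimensionless)


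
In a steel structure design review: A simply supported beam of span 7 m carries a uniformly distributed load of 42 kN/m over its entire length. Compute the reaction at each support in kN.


Total load = w * L = 42 * 7 = 294 kN
By symmetry, each reaction R = total / 2 = 294 / 2 = 147.0 kN

147.0 kN


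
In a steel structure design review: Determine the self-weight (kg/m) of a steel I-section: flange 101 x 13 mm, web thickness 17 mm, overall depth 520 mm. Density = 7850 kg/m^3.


A_flanges = 2 * 101 * 13 = 2626 mm^2
A_web = (520 - 2 * 13) * 17 = 8398 mm^2
A_total = 2626 + 8398 = 11024 mm^2 = 0.011024 m^2
Weight = rho * A = 7850 * 0.011024 = 86.5384 kg/m

86.5384 kg/m


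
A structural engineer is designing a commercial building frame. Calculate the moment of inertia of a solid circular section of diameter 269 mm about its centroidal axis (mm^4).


r = d / 2 = 269 / 2 = 134.5 mm
I = pi * r^4 / 4 = pi * 134.5^4 / 4
= 257027160.69 mm^4

257027160.69 mm^4


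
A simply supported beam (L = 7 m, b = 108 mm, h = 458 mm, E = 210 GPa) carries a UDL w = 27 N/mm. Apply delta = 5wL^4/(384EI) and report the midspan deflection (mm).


I = 108 * 458^3 / 12 = 864647208.0 mm^4
L = 7000.0 mm, w = 27 N/mm, E = 210000.0 MPa
delta = 5 * w * L^4 / (384 * E * I)
= 5 * 27 * 7000.0^4 / (384 * 210000.0 * 864647208.0)
= 4.6488 mm

4.6488 mm


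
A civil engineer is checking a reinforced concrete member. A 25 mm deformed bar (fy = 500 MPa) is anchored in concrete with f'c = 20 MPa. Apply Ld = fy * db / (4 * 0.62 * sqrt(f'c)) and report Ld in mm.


Ld = (fy * db) / (4 * 0.62 * sqrt(f'c))
= (500 * 25) / (4 * 0.62 * sqrt(20))
= 12500 / 11.0909
= 1127.05 mm

1127.05 mm


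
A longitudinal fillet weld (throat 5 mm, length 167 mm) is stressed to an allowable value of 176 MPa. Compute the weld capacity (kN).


Strength = throat * length * allowable stress
= 5 * 167 * 176 N
= 146960 N
= 146.96 kN

146.96 kN


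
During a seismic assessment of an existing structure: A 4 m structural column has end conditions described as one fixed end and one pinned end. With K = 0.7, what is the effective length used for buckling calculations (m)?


L_eff = K * L
= 0.7 * 4
= 2.8 m

2.8 m


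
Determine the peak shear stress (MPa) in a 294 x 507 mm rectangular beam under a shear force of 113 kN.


A = b * h = 294 * 507 = 149058 mm^2
V = 113 kN = 113000.0 N
tau_max = 1.5 * V / A = 1.5 * 113000.0 / 149058
= 1.1371 MPa

1.1371 MPa


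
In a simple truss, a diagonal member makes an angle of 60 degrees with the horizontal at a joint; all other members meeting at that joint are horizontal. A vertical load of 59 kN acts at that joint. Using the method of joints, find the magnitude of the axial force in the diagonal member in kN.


At the joint, only the diagonal has a vertical component, so vertical equilibrium gives:
F * sin(60) = 59
F = 59 / sin(60)
= 59 / 0.866025
= 68.13 kN

68.13 kN


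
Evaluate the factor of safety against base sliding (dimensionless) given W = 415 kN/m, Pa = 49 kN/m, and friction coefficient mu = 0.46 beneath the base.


Resisting force = mu * W = 0.46 * 415 = 190.9 kN/m
FOS = Resisting / Driving = 190.9 / 49
= 3.8959 (dimensionless)

3.8959 (dimensionless)


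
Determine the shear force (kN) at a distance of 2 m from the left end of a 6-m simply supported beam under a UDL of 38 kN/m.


R_A = w * L / 2 = 38 * 6 / 2 = 114.0 kN
V(x) = R_A - w * x = 114.0 - 38 * 2
= 38.0 kN

38.0 kN


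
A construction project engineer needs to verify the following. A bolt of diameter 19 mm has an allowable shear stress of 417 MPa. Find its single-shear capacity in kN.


A = pi * d^2 / 4 = pi * 19^2 / 4 = 283.5287 mm^2
V = f_v * A / 1000 = 417 * 283.5287 / 1000
= 118.2315 kN

118.2315 kN


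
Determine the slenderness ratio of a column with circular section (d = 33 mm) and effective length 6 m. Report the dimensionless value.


Radius of gyration r = d / 4 = 33 / 4 = 8.25 mm
L_eff = 6000.0 mm
Slenderness ratio = L / r = 6000.0 / 8.25 = 727.27 (dimensionless)

727.27 (dimensionless)


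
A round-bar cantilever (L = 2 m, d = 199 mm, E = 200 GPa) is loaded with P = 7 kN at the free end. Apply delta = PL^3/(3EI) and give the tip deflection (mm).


I = pi * d^4 / 64 = pi * 199^4 / 64 = 76980761.76 mm^4
L = 2000.0 mm, P = 7000.0 N, E = 200000.0 MPa
delta = P * L^3 / (3 * E * I)
= 7000.0 * 2000.0^3 / (3 * 200000.0 * 76980761.76)
= 1.2124 mm

1.2124 mm


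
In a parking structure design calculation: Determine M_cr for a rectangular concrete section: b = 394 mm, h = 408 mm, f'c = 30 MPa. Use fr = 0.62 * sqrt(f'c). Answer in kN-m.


fr = 0.62 * sqrt(30) = 0.62 * 5.4772 = 3.3959 MPa
I = 394 * 408^3 / 12 = 2229951744.0 mm^4
y_t = 204.0 mm
M_cr = fr * I / y_t = 3.3959 * 2229951744.0 / 204.0 N-mm
= 37.1208 kN-m

37.1208 kN-m


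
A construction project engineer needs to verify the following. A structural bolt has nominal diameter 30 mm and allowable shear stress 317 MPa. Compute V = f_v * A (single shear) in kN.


A = pi * d^2 / 4 = pi * 30^2 / 4 = 706.8583 mm^2
V = f_v * A / 1000 = 317 * 706.8583 / 1000
= 224.0741 kN

224.0741 kN


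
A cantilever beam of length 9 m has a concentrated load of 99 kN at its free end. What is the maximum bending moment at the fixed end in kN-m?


For a cantilever with a point load at the free end:
M_max = P * L = 99 * 9 = 891 kN-m

891 kN-m


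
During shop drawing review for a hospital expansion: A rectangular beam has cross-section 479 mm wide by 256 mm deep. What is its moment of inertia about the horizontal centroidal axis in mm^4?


I = b * h^3 / 12
= 479 * 256^3 / 12
= 479 * 16777216 / 12
= 669690538.67 mm^4

669690538.67 mm^4


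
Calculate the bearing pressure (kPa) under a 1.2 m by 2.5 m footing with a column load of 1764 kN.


A = 1.2 * 2.5 = 3.0 m^2
q = P / A = 1764 / 3.0
= 588.0 kPa

588.0 kPa


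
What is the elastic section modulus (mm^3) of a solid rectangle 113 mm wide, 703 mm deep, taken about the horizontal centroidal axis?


S = b * h^2 / 6
= 113 * 703^2 / 6
= 113 * 494209 / 6
= 9307602.83 mm^3

9307602.83 mm^3


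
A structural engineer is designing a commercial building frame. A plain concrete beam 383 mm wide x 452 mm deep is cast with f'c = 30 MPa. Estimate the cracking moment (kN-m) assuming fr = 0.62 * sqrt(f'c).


fr = 0.62 * sqrt(30) = 0.62 * 5.4772 = 3.3959 MPa
I = 383 * 452^3 / 12 = 2947357605.33 mm^4
y_t = 226.0 mm
M_cr = fr * I / y_t = 3.3959 * 2947357605.33 / 226.0 N-mm
= 44.287 kN-m

44.287 kN-m


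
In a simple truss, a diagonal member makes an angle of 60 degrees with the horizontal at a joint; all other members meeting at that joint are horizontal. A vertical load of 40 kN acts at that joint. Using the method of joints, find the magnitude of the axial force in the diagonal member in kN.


At the joint, only the diagonal has a vertical component, so vertical equilibrium gives:
F * sin(60) = 40
F = 40 / sin(60)
= 40 / 0.866025
= 46.19 kN

46.19 kN


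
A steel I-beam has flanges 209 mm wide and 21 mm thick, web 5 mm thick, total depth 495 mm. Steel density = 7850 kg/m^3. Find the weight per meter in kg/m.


A_flanges = 2 * 209 * 21 = 8778 mm^2
A_web = (495 - 2 * 21) * 5 = 2265 mm^2
A_total = 8778 + 2265 = 11043 mm^2 = 0.011043 m^2
Weight = rho * A = 7850 * 0.011043 = 86.6876 kg/m

86.6876 kg/m


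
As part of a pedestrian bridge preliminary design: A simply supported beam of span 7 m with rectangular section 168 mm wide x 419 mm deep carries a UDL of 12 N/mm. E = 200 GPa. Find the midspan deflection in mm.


I = 168 * 419^3 / 12 = 1029840826.0 mm^4
L = 7000.0 mm, w = 12 N/mm, E = 200000.0 MPa
delta = 5 * w * L^4 / (384 * E * I)
= 5 * 12 * 7000.0^4 / (384 * 200000.0 * 1029840826.0)
= 1.8214 mm

1.8214 mm


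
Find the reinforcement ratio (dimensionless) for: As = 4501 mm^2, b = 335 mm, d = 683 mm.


rho = As / (b * d)
= 4501 / (335 * 683)
= 4501 / 228805
= 0.019672 (dimensionless)

0.019672 (dimensionless)


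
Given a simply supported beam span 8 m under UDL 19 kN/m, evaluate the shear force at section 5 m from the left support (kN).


R_A = w * L / 2 = 19 * 8 / 2 = 76.0 kN
V(x) = R_A - w * x = 76.0 - 19 * 5
= -19.0 kN

-19.0 kN


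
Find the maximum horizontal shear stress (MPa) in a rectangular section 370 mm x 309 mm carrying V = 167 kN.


A = b * h = 370 * 309 = 114330 mm^2
V = 167 kN = 167000.0 N
tau_max = 1.5 * V / A = 1.5 * 167000.0 / 114330
= 2.191 MPa

2.191 MPa


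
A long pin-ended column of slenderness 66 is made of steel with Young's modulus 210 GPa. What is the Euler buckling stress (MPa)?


sigma_cr = pi^2 * E / lambda^2
= 9.8696 * 210000.0 / 66^2
= 9.8696 * 210000.0 / 4356
= 475.8074 MPa

475.8074 MPa


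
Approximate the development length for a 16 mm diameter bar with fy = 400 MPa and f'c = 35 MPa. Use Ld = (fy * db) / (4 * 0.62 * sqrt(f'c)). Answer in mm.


Ld = (fy * db) / (4 * 0.62 * sqrt(f'c))
= (400 * 16) / (4 * 0.62 * sqrt(35))
= 6400 / 14.6719
= 436.21 mm

436.21 mm


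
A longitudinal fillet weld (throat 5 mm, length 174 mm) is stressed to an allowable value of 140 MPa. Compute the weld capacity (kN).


Strength = throat * length * allowable stress
= 5 * 174 * 140 N
= 121800 N
= 121.8 kN

121.8 kN


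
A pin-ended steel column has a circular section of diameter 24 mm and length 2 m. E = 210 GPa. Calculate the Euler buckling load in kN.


I = pi * d^4 / 64 = 16286.02 mm^4
L = 2000.0 mm
P_cr = pi^2 * E * I / L^2
= 9.8696 * 210000.0 * 16286.02 / 2000.0^2
= 8438.67 N = 8.4387 kN

8.4387 kN


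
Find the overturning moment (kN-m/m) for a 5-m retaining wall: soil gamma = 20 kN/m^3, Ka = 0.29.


Pa = 0.5 * Ka * gamma * H^2
= 0.5 * 0.29 * 20 * 5^2
= 72.5 kN/m
Arm = H / 3 = 5 / 3 = 1.6667 m
Mo = Pa * arm = Pa * H / 3 = 72.5 * 5 / 3 = 120.8333 kN-m/m

120.8333 kN-m/m


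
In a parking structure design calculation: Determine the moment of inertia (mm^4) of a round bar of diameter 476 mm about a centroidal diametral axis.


r = d / 2 = 476 / 2 = 238.0 mm
I = pi * r^4 / 4 = pi * 238.0^4 / 4
= 2519983572.04 mm^4

2519983572.04 mm^4


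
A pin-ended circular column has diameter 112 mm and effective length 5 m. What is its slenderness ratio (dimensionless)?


Radius of gyration r = d / 4 = 112 / 4 = 28.0 mm
L_eff = 5000.0 mm
Slenderness ratio = L / r = 5000.0 / 28.0 = 178.57 (dimensionless)

178.57 (dimensionless)


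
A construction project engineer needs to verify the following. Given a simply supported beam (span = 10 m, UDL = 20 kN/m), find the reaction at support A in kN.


Total load = w * L = 20 * 10 = 200 kN
By symmetry, each reaction R = total / 2 = 200 / 2 = 100.0 kN

100.0 kN


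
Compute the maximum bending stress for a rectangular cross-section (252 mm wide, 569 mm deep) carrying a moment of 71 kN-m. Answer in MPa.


I = b * h^3 / 12 = 252 * 569^3 / 12 = 3868620189.0 mm^4
y = h / 2 = 569 / 2 = 284.5 mm
M = 71 kN-m = 71000000.0 N-mm
sigma = M * y / I = 71000000.0 * 284.5 / 3868620189.0
= 5.22 MPa

5.22 MPa


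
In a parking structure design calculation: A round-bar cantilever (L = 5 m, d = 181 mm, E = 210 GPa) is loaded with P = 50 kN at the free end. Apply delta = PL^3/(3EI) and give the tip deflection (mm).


I = pi * d^4 / 64 = pi * 181^4 / 64 = 52684662.0 mm^4
L = 5000.0 mm, P = 50000.0 N, E = 210000.0 MPa
delta = P * L^3 / (3 * E * I)
= 50000.0 * 5000.0^3 / (3 * 210000.0 * 52684662.0)
= 188.3021 mm

188.3021 mm


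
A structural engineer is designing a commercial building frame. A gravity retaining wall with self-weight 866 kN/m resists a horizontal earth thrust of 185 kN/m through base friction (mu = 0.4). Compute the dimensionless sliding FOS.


Resisting force = mu * W = 0.4 * 866 = 346.4 kN/m
FOS = Resisting / Driving = 346.4 / 185
= 1.8724 (dimensionless)

1.8724 (dimensionless)


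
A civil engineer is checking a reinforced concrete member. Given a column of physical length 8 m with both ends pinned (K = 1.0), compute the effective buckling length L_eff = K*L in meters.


L_eff = K * L
= 1.0 * 8
= 8.0 m

8.0 m


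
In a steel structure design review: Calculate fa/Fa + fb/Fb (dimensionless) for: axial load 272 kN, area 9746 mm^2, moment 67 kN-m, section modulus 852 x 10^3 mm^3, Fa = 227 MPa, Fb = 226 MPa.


f_a = P / A = 272000.0 / 9746 = 27.9089 MPa
f_b = M / S = 67000000.0 / 852000.0 = 78.6385 MPa
Ratio = f_a / Fa + f_b / Fb
= 27.9089 / 227 + 78.6385 / 226
= 0.4709 (dimensionless)

0.4709 (dimensionless)


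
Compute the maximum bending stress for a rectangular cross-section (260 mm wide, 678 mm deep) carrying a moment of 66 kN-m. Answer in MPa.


I = b * h^3 / 12 = 260 * 678^3 / 12 = 6752757960.0 mm^4
y = h / 2 = 678 / 2 = 339.0 mm
M = 66 kN-m = 66000000.0 N-mm
sigma = M * y / I = 66000000.0 * 339.0 / 6752757960.0
= 3.31 MPa

3.31 MPa


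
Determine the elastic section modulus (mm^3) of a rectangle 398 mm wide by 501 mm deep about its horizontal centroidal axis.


S = b * h^2 / 6
= 398 * 501^2 / 6
= 398 * 251001 / 6
= 16649733.0 mm^3

16649733.0 mm^3


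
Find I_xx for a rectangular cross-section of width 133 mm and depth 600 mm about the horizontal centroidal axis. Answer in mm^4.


I = b * h^3 / 12
= 133 * 600^3 / 12
= 133 * 216000000 / 12
= 2394000000.0 mm^4

2394000000.0 mm^4


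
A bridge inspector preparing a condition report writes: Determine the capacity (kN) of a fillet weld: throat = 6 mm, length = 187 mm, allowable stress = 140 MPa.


Strength = throat * length * allowable stress
= 6 * 187 * 140 N
= 157080 N
= 157.08 kN

157.08 kN


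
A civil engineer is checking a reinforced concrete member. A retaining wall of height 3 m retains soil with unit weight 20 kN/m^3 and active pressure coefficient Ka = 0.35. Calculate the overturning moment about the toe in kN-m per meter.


Pa = 0.5 * Ka * gamma * H^2
= 0.5 * 0.35 * 20 * 3^2
= 31.5 kN/m
Arm = H / 3 = 3 / 3 = 1.0 m
Mo = Pa * arm = Pa * H / 3 = 31.5 * 3 / 3 = 31.5 kN-m/m

31.5 kN-m/m


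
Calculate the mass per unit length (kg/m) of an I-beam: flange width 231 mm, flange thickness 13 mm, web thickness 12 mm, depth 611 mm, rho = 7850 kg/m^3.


A_flanges = 2 * 231 * 13 = 6006 mm^2
A_web = (611 - 2 * 13) * 12 = 7020 mm^2
A_total = 6006 + 7020 = 13026 mm^2 = 0.013026 m^2
Weight = rho * A = 7850 * 0.013026 = 102.2541 kg/m

102.2541 kg/m


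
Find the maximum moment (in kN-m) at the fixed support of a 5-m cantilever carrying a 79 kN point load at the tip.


For a cantilever with a point load at the free end:
M_max = P * L = 79 * 5 = 395 kN-m

395 kN-m


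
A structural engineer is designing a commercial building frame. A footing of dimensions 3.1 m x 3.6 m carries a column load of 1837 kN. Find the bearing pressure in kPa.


A = 3.1 * 3.6 = 11.16 m^2
q = P / A = 1837 / 11.16
= 164.6057 kPa

164.6057 kPa


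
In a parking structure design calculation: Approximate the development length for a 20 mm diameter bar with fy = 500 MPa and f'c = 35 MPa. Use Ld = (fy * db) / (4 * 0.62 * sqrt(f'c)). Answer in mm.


Ld = (fy * db) / (4 * 0.62 * sqrt(f'c))
= (500 * 20) / (4 * 0.62 * sqrt(35))
= 10000 / 14.6719
= 681.58 mm

681.58 mm


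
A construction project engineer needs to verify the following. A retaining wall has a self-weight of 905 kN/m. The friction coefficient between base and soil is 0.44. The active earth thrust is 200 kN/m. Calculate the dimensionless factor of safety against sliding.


Resisting force = mu * W = 0.44 * 905 = 398.2 kN/m
FOS = Resisting / Driving = 398.2 / 200
= 1.991 (dimensionless)

1.991 (dimensionless)


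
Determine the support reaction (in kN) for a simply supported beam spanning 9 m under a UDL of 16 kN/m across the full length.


Total load = w * L = 16 * 9 = 144 kN
By symmetry, each reaction R = total / 2 = 144 / 2 = 72.0 kN

72.0 kN


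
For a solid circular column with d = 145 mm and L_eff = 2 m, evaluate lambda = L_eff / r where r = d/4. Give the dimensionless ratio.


Radius of gyration r = d / 4 = 145 / 4 = 36.25 mm
L_eff = 2000.0 mm
Slenderness ratio = L / r = 2000.0 / 36.25 = 55.17 (dimensionless)

55.17 (dimensionless)


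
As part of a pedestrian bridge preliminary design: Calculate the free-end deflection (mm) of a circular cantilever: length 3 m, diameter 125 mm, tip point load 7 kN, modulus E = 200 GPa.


I = pi * d^4 / 64 = pi * 125^4 / 64 = 11984224.91 mm^4
L = 3000.0 mm, P = 7000.0 N, E = 200000.0 MPa
delta = P * L^3 / (3 * E * I)
= 7000.0 * 3000.0^3 / (3 * 200000.0 * 11984224.91)
= 26.2846 mm

26.2846 mm


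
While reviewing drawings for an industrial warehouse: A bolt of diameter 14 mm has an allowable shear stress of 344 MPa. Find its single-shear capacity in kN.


A = pi * d^2 / 4 = pi * 14^2 / 4 = 153.938 mm^2
V = f_v * A / 1000 = 344 * 153.938 / 1000
= 52.9547 kN

52.9547 kN


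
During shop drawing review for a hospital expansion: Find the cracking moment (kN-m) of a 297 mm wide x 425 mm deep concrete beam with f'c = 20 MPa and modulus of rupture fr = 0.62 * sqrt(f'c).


fr = 0.62 * sqrt(20) = 0.62 * 4.4721 = 2.7727 MPa
I = 297 * 425^3 / 12 = 1899949218.75 mm^4
y_t = 212.5 mm
M_cr = fr * I / y_t = 2.7727 * 1899949218.75 / 212.5 N-mm
= 24.7908 kN-m

24.7908 kN-m


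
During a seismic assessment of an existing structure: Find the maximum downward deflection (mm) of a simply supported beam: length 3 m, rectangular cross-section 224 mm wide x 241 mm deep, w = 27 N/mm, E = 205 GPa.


I = 224 * 241^3 / 12 = 261287058.67 mm^4
L = 3000.0 mm, w = 27 N/mm, E = 205000.0 MPa
delta = 5 * w * L^4 / (384 * E * I)
= 5 * 27 * 3000.0^4 / (384 * 205000.0 * 261287058.67)
= 0.5316 mm

0.5316 mm


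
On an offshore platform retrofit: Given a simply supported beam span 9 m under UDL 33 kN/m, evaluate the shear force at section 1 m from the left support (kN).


R_A = w * L / 2 = 33 * 9 / 2 = 148.5 kN
V(x) = R_A - w * x = 148.5 - 33 * 1
= 115.5 kN

115.5 kN


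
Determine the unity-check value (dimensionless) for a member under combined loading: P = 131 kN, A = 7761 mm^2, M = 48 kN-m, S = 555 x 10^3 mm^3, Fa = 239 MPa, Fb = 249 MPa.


f_a = P / A = 131000.0 / 7761 = 16.8793 MPa
f_b = M / S = 48000000.0 / 555000.0 = 86.4865 MPa
Ratio = f_a / Fa + f_b / Fb
= 16.8793 / 239 + 86.4865 / 249
= 0.418 (dimensionless)

0.418 (dimensionless)


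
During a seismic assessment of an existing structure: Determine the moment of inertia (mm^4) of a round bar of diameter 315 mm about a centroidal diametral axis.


r = d / 2 = 315 / 2 = 157.5 mm
I = pi * r^4 / 4 = pi * 157.5^4 / 4
= 483294790.53 mm^4

483294790.53 mm^4


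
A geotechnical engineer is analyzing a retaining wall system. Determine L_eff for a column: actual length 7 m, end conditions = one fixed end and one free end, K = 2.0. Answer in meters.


L_eff = K * L
= 2.0 * 7
= 14.0 m

14.0 m


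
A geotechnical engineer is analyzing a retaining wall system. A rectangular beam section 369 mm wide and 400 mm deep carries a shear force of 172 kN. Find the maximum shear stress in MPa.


A = b * h = 369 * 400 = 147600 mm^2
V = 172 kN = 172000.0 N
tau_max = 1.5 * V / A = 1.5 * 172000.0 / 147600
= 1.748 MPa

1.748 MPa


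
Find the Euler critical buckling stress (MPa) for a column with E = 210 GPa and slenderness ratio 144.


sigma_cr = pi^2 * E / lambda^2
= 9.8696 * 210000.0 / 144^2
= 9.8696 * 210000.0 / 20736
= 99.9526 MPa

99.9526 MPa
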